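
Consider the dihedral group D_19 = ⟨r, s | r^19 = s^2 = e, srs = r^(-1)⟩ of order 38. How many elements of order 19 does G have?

Enumerating element orders in G gives 18 elements of order 19.

18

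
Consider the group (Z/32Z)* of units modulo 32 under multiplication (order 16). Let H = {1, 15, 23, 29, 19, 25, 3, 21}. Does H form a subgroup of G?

No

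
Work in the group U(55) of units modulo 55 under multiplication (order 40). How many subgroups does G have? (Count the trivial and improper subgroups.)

|G| = 40, so by Lagrange every subgroup order divides 40. Divisors: 1, 2, 4, 5, 8, 10, 20, 40.
Subgroups by order — order 1: 1; order 2: 3; order 4: 3; order 5: 1; order 8: 1; order 10: 3; order 20: 3; order 40: 1.
Total: 1 + 3 + 3 + 1 + 1 + 3 + 3 + 1 = 16.

16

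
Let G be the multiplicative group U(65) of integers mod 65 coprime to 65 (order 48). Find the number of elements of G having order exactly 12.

Enumerating element orders in G gives 24 elements of order 12.

24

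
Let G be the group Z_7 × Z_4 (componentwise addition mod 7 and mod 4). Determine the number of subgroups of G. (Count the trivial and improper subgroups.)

|G| = 28, so by Lagrange every subgroup order divides 28. Divisors: 1, 2, 4, 7, 14, 28.
Subgroups by order — order 1: 1; order 2: 1; order 4: 1; order 7: 1; order 14: 1; order 28: 1.
Total: 1 + 1 + 1 + 1 + 1 + 1 = 6.

6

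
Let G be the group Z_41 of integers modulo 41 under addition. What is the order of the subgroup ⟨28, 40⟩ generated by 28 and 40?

41

|⟨28⟩| = 41 and |⟨40⟩| = 41, so |H| is a multiple of lcm(41, 41) = 41 and divides |G| = 41.
Closing {28, 40} under the group operation gives all of G, so |H| = 41.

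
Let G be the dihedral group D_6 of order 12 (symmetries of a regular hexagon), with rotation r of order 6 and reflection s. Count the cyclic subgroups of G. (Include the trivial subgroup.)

A cyclic subgroup of order d is generated by each of its φ(d) elements of order d, so the cyclic subgroups of order d number (#elements of order d)/φ(d).
Cyclic subgroups by order — order 1: 1; order 2: 7; order 3: 1; order 6: 1.
Total: 10.

10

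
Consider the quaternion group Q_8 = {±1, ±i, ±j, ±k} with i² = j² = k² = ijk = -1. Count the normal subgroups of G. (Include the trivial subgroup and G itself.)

6

G has 6 subgroups. Checking conjugation-invariance by order — order 1: 1/1 normal; order 2: 1/1 normal; order 4: 3/3 normal; order 8: 1/1 normal.
Total normal subgroups: 6.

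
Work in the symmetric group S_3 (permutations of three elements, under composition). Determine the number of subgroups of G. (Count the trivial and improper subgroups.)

6

|G| = 6, so by Lagrange every subgroup order divides 6. Divisors: 1, 2, 3, 6.
Subgroups by order — order 1: 1; order 2: 3; order 3: 1; order 6: 1.
Total: 1 + 3 + 1 + 1 = 6.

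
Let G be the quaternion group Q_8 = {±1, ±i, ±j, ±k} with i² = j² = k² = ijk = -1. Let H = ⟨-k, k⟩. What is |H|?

4

|⟨-k⟩| = 4 and |⟨k⟩| = 4, so |H| is a multiple of lcm(4, 4) = 4 and divides |G| = 8.
Closing under the operation: H = {1, -1, k, -k}, so |H| = 4.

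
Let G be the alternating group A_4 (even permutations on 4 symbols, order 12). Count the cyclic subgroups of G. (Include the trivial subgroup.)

8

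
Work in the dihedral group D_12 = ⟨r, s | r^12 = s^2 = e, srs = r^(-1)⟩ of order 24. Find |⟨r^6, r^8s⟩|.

4

|⟨r^6⟩| = 2 and |⟨r^8s⟩| = 2, so |H| is a multiple of lcm(2, 2) = 2 and divides |G| = 24.
Closing under the operation: H = {e, r^6, r^2s, r^8s}, so |H| = 4.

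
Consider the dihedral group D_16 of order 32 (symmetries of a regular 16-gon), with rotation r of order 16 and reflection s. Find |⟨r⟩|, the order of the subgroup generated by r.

16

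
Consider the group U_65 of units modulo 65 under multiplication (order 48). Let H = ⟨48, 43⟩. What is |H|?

24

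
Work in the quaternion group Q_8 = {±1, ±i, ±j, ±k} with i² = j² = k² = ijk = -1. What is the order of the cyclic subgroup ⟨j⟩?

4

Computing powers of j: the smallest k with (j)^k = e is k = 4.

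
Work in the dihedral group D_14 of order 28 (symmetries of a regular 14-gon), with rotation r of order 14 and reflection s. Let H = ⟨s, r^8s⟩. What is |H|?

14

|⟨s⟩| = 2 and |⟨r^8s⟩| = 2, so |H| is a multiple of lcm(2, 2) = 2 and divides |G| = 28.
Closing under the operation: H = {e, r^2, r^4, r^6, r^8, r^10, r^12, s, r^2s, r^4s, r^6s, r^8s, r^10s, r^12s}, so |H| = 14.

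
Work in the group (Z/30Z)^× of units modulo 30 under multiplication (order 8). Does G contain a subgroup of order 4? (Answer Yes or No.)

Yes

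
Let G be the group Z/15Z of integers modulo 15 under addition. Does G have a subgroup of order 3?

Yes

3 | 15. A subgroup of order 3 is {0, 5, 10}.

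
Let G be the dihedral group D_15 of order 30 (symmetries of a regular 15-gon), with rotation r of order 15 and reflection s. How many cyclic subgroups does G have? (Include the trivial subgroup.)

Each element a generates a cyclic subgroup ⟨a⟩; distinct elements may generate the same one (a cyclic group of order d has φ(d) generators).
Cyclic subgroups by order — order 1: 1; order 2: 15; order 3: 1; order 5: 1; order 15: 1.
Total: 19.

19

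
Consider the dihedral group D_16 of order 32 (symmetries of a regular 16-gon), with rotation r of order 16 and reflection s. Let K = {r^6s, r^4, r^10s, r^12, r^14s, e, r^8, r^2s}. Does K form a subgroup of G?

|K| = 8 divides |G| = 32, consistent with Lagrange.
K contains the identity, every element's inverse is in K, and K is closed under ·: it is a subgroup.

Yes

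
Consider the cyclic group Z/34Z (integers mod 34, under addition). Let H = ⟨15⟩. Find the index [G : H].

|⟨15⟩| = 34 and |G| = 34.
By Lagrange, [G : H] = |G|/|H| = 34/34 = 1.

1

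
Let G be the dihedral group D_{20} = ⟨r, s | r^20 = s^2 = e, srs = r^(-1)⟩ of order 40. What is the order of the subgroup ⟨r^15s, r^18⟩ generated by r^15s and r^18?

20

|⟨r^15s⟩| = 2 and |⟨r^18⟩| = 10, so |H| is a multiple of lcm(2, 10) = 10 and divides |G| = 40.
Closing under the operation: H = {e, r^2, r^4, r^6, r^8, r^10, r^12, r^14, r^16, r^18, rs, r^3s, r^5s, r^7s, r^9s, r^11s, r^13s, r^15s, r^17s, r^19s}, so |H| = 20.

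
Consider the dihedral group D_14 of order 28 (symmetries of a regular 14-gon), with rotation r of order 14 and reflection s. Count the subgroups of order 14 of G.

3

|G| = 28 and 14 | 28, so subgroups of order 14 are possible by Lagrange.
The subgroups of order 14 are: {e, r, r^2, r^3, r^4, r^5, r^6, r^7, r^8, r^9, r^10, r^11, r^12, r^13}; {e, r^2, r^4, r^6, r^8, r^10, r^12, s, r^2s, r^4s, r^6s, r^8s, r^10s, r^12s}; {e, r^2, r^4, r^6, r^8, r^10, r^12, rs, r^3s, r^5s, r^7s, r^9s, r^11s, r^13s}.
So G has 3 subgroups of order 14.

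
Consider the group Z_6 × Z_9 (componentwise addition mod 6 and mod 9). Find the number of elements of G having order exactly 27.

An element (a,b) has order lcm(ord(a), ord(b)); count pairs with lcm equal to 27.
Enumerating gives 0 such elements.

0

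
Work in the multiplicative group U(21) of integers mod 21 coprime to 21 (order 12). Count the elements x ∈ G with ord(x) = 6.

The elements of order 6 are: 2, 5, 10, 11, 17, 19.
That's 6.

6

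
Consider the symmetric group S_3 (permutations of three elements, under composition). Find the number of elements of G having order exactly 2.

The elements of order 2 are: (2 3), (1 2), (1 3).
That's 3.

3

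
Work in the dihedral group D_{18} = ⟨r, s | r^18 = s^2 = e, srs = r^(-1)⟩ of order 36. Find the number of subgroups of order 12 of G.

3

|G| = 36 and 12 | 36, so subgroups of order 12 are possible by Lagrange.
The subgroups of order 12 are: {e, r^3, r^6, r^9, r^12, r^15, rs, r^4s, r^7s, r^10s, r^13s, r^16s}; {e, r^3, r^6, r^9, r^12, r^15, r^2s, r^5s, r^8s, r^11s, r^14s, r^17s}; {e, r^3, r^6, r^9, r^12, r^15, s, r^3s, r^6s, r^9s, r^12s, r^15s}.
So G has 3 subgroups of order 12.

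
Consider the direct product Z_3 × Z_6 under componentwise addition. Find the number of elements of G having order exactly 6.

An element (a,b) has order lcm(ord(a), ord(b)); count pairs with lcm equal to 6.
Enumerating gives 8 such elements.

8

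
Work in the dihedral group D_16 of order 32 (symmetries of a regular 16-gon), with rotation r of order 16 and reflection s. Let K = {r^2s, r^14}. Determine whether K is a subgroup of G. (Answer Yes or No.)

The identity e ∉ K, so K is not a subgroup.

No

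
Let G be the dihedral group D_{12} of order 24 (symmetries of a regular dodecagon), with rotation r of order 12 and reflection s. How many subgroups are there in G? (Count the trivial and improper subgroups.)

|G| = 24, so by Lagrange every subgroup order divides 24. Divisors: 1, 2, 3, 4, 6, 8, 12, 24.
Subgroups by order — order 1: 1; order 2: 13; order 3: 1; order 4: 7; order 6: 5; order 8: 3; order 12: 3; order 24: 1.
Total: 1 + 13 + 1 + 7 + 5 + 3 + 3 + 1 = 34.

34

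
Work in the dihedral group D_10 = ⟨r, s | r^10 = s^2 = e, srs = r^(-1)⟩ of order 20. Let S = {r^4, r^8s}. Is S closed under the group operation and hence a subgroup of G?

No

The identity e ∉ S, so S is not a subgroup.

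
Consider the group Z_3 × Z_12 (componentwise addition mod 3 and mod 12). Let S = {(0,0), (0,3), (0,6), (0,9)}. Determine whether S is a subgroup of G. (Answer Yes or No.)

|S| = 4 divides |G| = 36, consistent with Lagrange.
S contains the identity, every element's inverse is in S, and S is closed under +: it is a subgroup.
In fact S = ⟨(0,3)⟩.

Yes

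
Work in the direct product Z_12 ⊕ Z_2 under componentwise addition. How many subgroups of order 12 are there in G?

|G| = 24 and 12 | 24, so subgroups of order 12 are possible by Lagrange.
The subgroups of order 12 are: {(0,0), (0,1), (2,0), (2,1), (4,0), (4,1), (6,0), (6,1), (8,0), (8,1), (10,0), (10,1)}; {(0,0), (1,0), (2,0), (3,0), (4,0), (5,0), (6,0), (7,0), (8,0), (9,0), (10,0), (11,0)}; {(0,0), (1,1), (2,0), (3,1), (4,0), (5,1), (6,0), (7,1), (8,0), (9,1), (10,0), (11,1)}.
So G has 3 subgroups of order 12.

3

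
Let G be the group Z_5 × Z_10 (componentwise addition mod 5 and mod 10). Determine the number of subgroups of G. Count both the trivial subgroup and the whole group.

|G| = 50, so by Lagrange every subgroup order divides 50. Divisors: 1, 2, 5, 10, 25, 50.
Subgroups by order — order 1: 1; order 2: 1; order 5: 6; order 10: 6; order 25: 1; order 50: 1.
Total: 1 + 1 + 6 + 6 + 1 + 1 = 16.

16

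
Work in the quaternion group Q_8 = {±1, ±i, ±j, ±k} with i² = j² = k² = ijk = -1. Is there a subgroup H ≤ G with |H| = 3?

3 does not divide |G| = 8, so by Lagrange no subgroup of order 3 exists.

No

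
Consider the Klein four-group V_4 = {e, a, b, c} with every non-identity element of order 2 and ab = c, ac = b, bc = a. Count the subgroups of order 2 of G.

|G| = 4 and 2 | 4, so subgroups of order 2 are possible by Lagrange.
The subgroups of order 2 are: {e, a}; {e, b}; {e, c}.
So G has 3 subgroups of order 2.

3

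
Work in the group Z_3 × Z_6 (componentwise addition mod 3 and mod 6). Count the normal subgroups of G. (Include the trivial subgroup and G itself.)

G is abelian, so every subgroup is normal.
G has 12 subgroups in total, hence 12 normal subgroups.

12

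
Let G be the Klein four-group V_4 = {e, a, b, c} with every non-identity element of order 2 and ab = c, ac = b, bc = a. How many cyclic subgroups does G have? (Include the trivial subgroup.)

Each element a generates a cyclic subgroup ⟨a⟩; distinct elements may generate the same one (a cyclic group of order d has φ(d) generators).
Cyclic subgroups by order — order 1: 1; order 2: 3.
Total: 4.

4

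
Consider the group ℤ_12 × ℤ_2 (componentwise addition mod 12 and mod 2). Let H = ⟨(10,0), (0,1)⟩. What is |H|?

12

|⟨(10,0)⟩| = 6 and |⟨(0,1)⟩| = 2, so |H| is a multiple of lcm(6, 2) = 6 and divides |G| = 24.
Closing under the operation: H = {(0,0), (0,1), (2,0), (2,1), (4,0), (4,1), (6,0), (6,1), (8,0), (8,1), (10,0), (10,1)}, so |H| = 12.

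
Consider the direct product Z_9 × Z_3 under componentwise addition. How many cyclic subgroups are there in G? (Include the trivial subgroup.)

Each element a generates a cyclic subgroup ⟨a⟩; distinct elements may generate the same one (a cyclic group of order d has φ(d) generators).
Cyclic subgroups by order — order 1: 1; order 3: 4; order 9: 3.
Total: 8.

8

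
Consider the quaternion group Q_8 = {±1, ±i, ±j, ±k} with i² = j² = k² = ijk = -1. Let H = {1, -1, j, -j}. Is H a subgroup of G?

|H| = 4 divides |G| = 8, consistent with Lagrange.
H contains the identity, every element's inverse is in H, and H is closed under ·: it is a subgroup.
In fact H = ⟨j⟩.

Yes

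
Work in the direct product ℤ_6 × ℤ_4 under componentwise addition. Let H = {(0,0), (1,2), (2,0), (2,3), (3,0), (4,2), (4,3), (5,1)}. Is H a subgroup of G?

No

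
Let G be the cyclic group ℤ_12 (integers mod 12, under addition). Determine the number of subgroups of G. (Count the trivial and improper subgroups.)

6

A cyclic group of order 12 has exactly one subgroup for each divisor of 12.
Divisors of 12: 1, 2, 3, 4, 6, 12.
So ℤ_12 has 6 subgroups.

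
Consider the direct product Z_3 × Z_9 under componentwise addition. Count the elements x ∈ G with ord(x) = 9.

An element (a,b) has order lcm(ord(a), ord(b)); count pairs with lcm equal to 9.
Enumerating gives 18 such elements.

18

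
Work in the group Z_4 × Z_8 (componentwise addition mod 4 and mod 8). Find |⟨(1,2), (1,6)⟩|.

|⟨(1,2)⟩| = 4 and |⟨(1,6)⟩| = 4, so |H| is a multiple of lcm(4, 4) = 4 and divides |G| = 32.
Closing under the operation: H = {(0,0), (0,4), (1,2), (1,6), (2,0), (2,4), (3,2), (3,6)}, so |H| = 8.

8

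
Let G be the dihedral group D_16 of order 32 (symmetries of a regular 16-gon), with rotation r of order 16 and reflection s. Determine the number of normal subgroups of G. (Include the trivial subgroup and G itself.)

8

G has 36 subgroups. Checking conjugation-invariance by order — order 1: 1/1 normal; order 2: 1/17 normal; order 4: 1/9 normal; order 8: 1/5 normal; order 16: 3/3 normal; order 32: 1/1 normal.
Total normal subgroups: 8.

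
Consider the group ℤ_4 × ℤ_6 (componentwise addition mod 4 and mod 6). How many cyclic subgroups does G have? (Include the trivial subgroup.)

12

A cyclic subgroup of order d is generated by each of its φ(d) elements of order d, so the cyclic subgroups of order d number (#elements of order d)/φ(d).
Cyclic subgroups by order — order 1: 1; order 2: 3; order 3: 1; order 4: 2; order 6: 3; order 12: 2.
Total: 12.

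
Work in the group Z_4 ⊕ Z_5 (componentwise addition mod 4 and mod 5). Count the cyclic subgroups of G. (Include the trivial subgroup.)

6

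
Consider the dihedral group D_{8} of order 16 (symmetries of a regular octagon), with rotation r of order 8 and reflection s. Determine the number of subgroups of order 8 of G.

3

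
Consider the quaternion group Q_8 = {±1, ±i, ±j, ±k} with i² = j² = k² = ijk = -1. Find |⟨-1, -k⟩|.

4

|⟨-1⟩| = 2 and |⟨-k⟩| = 4, so |H| is a multiple of lcm(2, 4) = 4 and divides |G| = 8.
Closing under the operation: H = {1, -1, k, -k}, so |H| = 4.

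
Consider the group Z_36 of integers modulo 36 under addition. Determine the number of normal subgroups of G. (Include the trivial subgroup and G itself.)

G is abelian, so every subgroup is normal.
G has 9 subgroups in total, hence 9 normal subgroups.

9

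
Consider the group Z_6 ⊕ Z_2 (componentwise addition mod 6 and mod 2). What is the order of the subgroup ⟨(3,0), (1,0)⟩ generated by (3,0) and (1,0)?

6

|⟨(3,0)⟩| = 2 and |⟨(1,0)⟩| = 6, so |H| is a multiple of lcm(2, 6) = 6 and divides |G| = 12.
Closing under the operation: H = {(0,0), (1,0), (2,0), (3,0), (4,0), (5,0)}, so |H| = 6.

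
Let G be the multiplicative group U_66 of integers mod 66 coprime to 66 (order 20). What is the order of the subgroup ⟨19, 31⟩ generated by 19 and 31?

|⟨19⟩| = 10 and |⟨31⟩| = 5, so |H| is a multiple of lcm(10, 5) = 10 and divides |G| = 20.
Closing under the operation: H = {1, 7, 13, 19, 25, 31, 37, 43, 49, 61}, so |H| = 10.

10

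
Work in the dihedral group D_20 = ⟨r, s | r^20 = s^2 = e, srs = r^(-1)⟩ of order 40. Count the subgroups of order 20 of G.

|G| = 40 and 20 | 40, so subgroups of order 20 are possible by Lagrange.
The subgroups of order 20 are: {e, r, r^2, r^3, r^4, r^5, r^6, r^7, r^8, r^9, r^10, r^11, r^12, r^13, r^14, r^15, r^16, r^17, r^18, r^19}; {e, r^2, r^4, r^6, r^8, r^10, r^12, r^14, r^16, r^18, s, r^2s, r^4s, r^6s, r^8s, r^10s, r^12s, r^14s, r^16s, r^18s}; {e, r^2, r^4, r^6, r^8, r^10, r^12, r^14, r^16, r^18, rs, r^3s, r^5s, r^7s, r^9s, r^11s, r^13s, r^15s, r^17s, r^19s}.
So G has 3 subgroups of order 20.

3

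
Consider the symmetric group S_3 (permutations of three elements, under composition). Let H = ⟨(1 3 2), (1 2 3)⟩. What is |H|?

3

|⟨(1 3 2)⟩| = 3 and |⟨(1 2 3)⟩| = 3, so |H| is a multiple of lcm(3, 3) = 3 and divides |G| = 6.
Closing under the operation: H = {e, (1 2 3), (1 3 2)}, so |H| = 3.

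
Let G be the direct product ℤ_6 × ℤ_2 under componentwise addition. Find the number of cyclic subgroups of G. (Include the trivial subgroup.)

Each element a generates a cyclic subgroup ⟨a⟩; distinct elements may generate the same one (a cyclic group of order d has φ(d) generators).
Cyclic subgroups by order — order 1: 1; order 2: 3; order 3: 1; order 6: 3.
Total: 8.

8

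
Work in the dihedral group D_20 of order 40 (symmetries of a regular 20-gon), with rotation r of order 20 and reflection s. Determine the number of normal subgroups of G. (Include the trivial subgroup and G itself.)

G has 48 subgroups. Checking conjugation-invariance by order — order 1: 1/1 normal; order 2: 1/21 normal; order 4: 1/11 normal; order 5: 1/1 normal; order 8: 0/5 normal; order 10: 1/5 normal; order 20: 3/3 normal; order 40: 1/1 normal.
Total normal subgroups: 9.

9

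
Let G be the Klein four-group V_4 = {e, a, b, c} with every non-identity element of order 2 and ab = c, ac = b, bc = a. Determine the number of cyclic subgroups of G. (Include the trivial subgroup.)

Each element a generates a cyclic subgroup ⟨a⟩; distinct elements may generate the same one (a cyclic group of order d has φ(d) generators).
Cyclic subgroups by order — order 1: 1; order 2: 3.
Total: 4.

4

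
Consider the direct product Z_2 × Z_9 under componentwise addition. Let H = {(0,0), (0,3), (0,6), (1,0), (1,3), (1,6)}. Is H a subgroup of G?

Yes

|H| = 6 divides |G| = 18, consistent with Lagrange.
H contains the identity, every element's inverse is in H, and H is closed under +: it is a subgroup.
In fact H = ⟨(1,6)⟩.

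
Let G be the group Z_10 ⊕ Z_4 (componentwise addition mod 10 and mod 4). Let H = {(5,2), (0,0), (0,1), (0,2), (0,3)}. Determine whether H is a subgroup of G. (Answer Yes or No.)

Closure fails: (0,1) + (5,2) = (5,3) ∉ H. So H is not a subgroup.

No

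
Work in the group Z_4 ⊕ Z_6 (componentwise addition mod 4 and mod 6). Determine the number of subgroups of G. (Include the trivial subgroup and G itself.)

16

|G| = 24, so by Lagrange every subgroup order divides 24. Divisors: 1, 2, 3, 4, 6, 8, 12, 24.
Subgroups by order — order 1: 1; order 2: 3; order 3: 1; order 4: 3; order 6: 3; order 8: 1; order 12: 3; order 24: 1.
Total: 1 + 3 + 1 + 3 + 3 + 1 + 3 + 1 = 16.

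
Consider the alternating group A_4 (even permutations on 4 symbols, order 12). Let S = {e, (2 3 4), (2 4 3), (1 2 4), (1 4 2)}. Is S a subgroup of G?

No

|S| = 5 does not divide |G| = 12, so by Lagrange S is not a subgroup.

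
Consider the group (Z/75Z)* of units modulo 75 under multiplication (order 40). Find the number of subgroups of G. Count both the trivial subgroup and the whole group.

16

|G| = 40, so by Lagrange every subgroup order divides 40. Divisors: 1, 2, 4, 5, 8, 10, 20, 40.
Subgroups by order — order 1: 1; order 2: 3; order 4: 3; order 5: 1; order 8: 1; order 10: 3; order 20: 3; order 40: 1.
Total: 1 + 3 + 3 + 1 + 1 + 3 + 3 + 1 = 16.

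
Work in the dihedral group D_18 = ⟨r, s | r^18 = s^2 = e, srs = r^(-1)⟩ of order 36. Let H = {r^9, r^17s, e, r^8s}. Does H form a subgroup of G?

Yes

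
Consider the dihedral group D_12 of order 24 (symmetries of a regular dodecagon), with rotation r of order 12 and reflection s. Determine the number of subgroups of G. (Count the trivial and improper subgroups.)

34

|G| = 24, so by Lagrange every subgroup order divides 24. Divisors: 1, 2, 3, 4, 6, 8, 12, 24.
Subgroups by order — order 1: 1; order 2: 13; order 3: 1; order 4: 7; order 6: 5; order 8: 3; order 12: 3; order 24: 1.
Total: 1 + 13 + 1 + 7 + 5 + 3 + 3 + 1 = 34.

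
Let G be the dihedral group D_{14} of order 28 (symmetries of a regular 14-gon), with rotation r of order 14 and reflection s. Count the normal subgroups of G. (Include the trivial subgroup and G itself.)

7

G has 28 subgroups. Checking conjugation-invariance by order — order 1: 1/1 normal; order 2: 1/15 normal; order 4: 0/7 normal; order 7: 1/1 normal; order 14: 3/3 normal; order 28: 1/1 normal.
Total normal subgroups: 7.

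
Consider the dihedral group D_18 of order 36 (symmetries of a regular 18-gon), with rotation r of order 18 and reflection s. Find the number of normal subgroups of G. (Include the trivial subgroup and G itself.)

9

G has 45 subgroups. Checking conjugation-invariance by order — order 1: 1/1 normal; order 2: 1/19 normal; order 3: 1/1 normal; order 4: 0/9 normal; order 6: 1/7 normal; order 9: 1/1 normal; order 12: 0/3 normal; order 18: 3/3 normal; order 36: 1/1 normal.
Total normal subgroups: 9.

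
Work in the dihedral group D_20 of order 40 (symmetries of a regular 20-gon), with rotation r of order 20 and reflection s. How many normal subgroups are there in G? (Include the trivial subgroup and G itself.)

9

G has 48 subgroups. Checking conjugation-invariance by order — order 1: 1/1 normal; order 2: 1/21 normal; order 4: 1/11 normal; order 5: 1/1 normal; order 8: 0/5 normal; order 10: 1/5 normal; order 20: 3/3 normal; order 40: 1/1 normal.
Total normal subgroups: 9.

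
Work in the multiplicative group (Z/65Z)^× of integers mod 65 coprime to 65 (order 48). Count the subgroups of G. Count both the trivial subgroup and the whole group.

30

|G| = 48, so by Lagrange every subgroup order divides 48. Divisors: 1, 2, 3, 4, 6, 8, 12, 16, 24, 48.
Subgroups by order — order 1: 1; order 2: 3; order 3: 1; order 4: 7; order 6: 3; order 8: 3; order 12: 7; order 16: 1; order 24: 3; order 48: 1.
Total: 1 + 3 + 1 + 7 + 3 + 3 + 7 + 1 + 3 + 1 = 30.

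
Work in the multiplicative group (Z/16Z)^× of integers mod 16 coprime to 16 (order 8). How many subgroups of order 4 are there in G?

3

|G| = 8 and 4 | 8, so subgroups of order 4 are possible by Lagrange.
The subgroups of order 4 are: {1, 3, 9, 11}; {1, 5, 9, 13}; {1, 7, 9, 15}.
So G has 3 subgroups of order 4.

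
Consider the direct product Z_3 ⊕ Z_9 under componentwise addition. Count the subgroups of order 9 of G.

|G| = 27 and 9 | 27, so subgroups of order 9 are possible by Lagrange.
The subgroups of order 9 are: {(0,0), (0,1), (0,2), (0,3), (0,4), (0,5), (0,6), (0,7), (0,8)}; {(0,0), (0,3), (0,6), (1,0), (1,3), (1,6), (2,0), (2,3), (2,6)}; {(0,0), (0,3), (0,6), (1,1), (1,4), (1,7), (2,2), (2,5), (2,8)}; {(0,0), (0,3), (0,6), (1,2), (1,5), (1,8), (2,1), (2,4), (2,7)}.
So G has 4 subgroups of order 9.

4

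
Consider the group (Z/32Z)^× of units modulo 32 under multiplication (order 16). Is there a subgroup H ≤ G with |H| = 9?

No

9 does not divide |G| = 16, so by Lagrange no subgroup of order 9 exists.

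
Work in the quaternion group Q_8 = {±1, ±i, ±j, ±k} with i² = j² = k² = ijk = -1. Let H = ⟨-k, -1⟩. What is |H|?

4

|⟨-k⟩| = 4 and |⟨-1⟩| = 2, so |H| is a multiple of lcm(4, 2) = 4 and divides |G| = 8.
Closing under the operation: H = {1, -1, k, -k}, so |H| = 4.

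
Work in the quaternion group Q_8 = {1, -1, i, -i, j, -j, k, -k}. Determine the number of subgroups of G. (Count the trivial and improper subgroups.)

|G| = 8, so by Lagrange every subgroup order divides 8. Divisors: 1, 2, 4, 8.
Subgroups by order — order 1: 1; order 2: 1; order 4: 3; order 8: 1.
Total: 1 + 1 + 3 + 1 = 6.

6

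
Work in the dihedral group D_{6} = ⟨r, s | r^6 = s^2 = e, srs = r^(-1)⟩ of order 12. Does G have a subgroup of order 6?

Yes

6 | 12. A subgroup of order 6 is {e, r, r^2, r^3, r^4, r^5}.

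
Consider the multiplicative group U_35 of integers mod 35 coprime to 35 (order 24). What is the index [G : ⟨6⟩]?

12

|⟨6⟩| = 2 and |G| = 24.
By Lagrange, [G : H] = |G|/|H| = 24/2 = 12.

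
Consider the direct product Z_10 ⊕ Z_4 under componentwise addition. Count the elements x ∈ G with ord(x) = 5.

An element (a,b) has order lcm(ord(a), ord(b)); count pairs with lcm equal to 5.
Enumerating gives 4 such elements.

4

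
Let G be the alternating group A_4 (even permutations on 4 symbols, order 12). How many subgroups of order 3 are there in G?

4

|G| = 12 and 3 | 12, so subgroups of order 3 are possible by Lagrange.
The subgroups of order 3 are: {e, (1 2 3), (1 3 2)}; {e, (1 2 4), (1 4 2)}; {e, (1 3 4), (1 4 3)}; {e, (2 3 4), (2 4 3)}.
So G has 4 subgroups of order 3.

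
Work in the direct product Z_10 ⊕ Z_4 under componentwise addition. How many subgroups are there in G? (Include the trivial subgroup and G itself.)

16

|G| = 40, so by Lagrange every subgroup order divides 40. Divisors: 1, 2, 4, 5, 8, 10, 20, 40.
Subgroups by order — order 1: 1; order 2: 3; order 4: 3; order 5: 1; order 8: 1; order 10: 3; order 20: 3; order 40: 1.
Total: 1 + 3 + 3 + 1 + 1 + 3 + 3 + 1 = 16.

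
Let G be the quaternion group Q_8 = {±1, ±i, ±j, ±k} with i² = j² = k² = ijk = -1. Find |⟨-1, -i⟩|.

4

|⟨-1⟩| = 2 and |⟨-i⟩| = 4, so |H| is a multiple of lcm(2, 4) = 4 and divides |G| = 8.
Closing under the operation: H = {1, -1, i, -i}, so |H| = 4.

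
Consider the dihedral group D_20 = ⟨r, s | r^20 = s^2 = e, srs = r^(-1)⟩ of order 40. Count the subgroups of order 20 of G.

3

|G| = 40 and 20 | 40, so subgroups of order 20 are possible by Lagrange.
The subgroups of order 20 are: {e, r, r^2, r^3, r^4, r^5, r^6, r^7, r^8, r^9, r^10, r^11, r^12, r^13, r^14, r^15, r^16, r^17, r^18, r^19}; {e, r^2, r^4, r^6, r^8, r^10, r^12, r^14, r^16, r^18, s, r^2s, r^4s, r^6s, r^8s, r^10s, r^12s, r^14s, r^16s, r^18s}; {e, r^2, r^4, r^6, r^8, r^10, r^12, r^14, r^16, r^18, rs, r^3s, r^5s, r^7s, r^9s, r^11s, r^13s, r^15s, r^17s, r^19s}.
So G has 3 subgroups of order 20.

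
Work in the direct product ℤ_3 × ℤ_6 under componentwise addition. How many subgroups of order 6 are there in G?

4

|G| = 18 and 6 | 18, so subgroups of order 6 are possible by Lagrange.
The subgroups of order 6 are: {(0,0), (0,1), (0,2), (0,3), (0,4), (0,5)}; {(0,0), (0,3), (1,0), (1,3), (2,0), (2,3)}; {(0,0), (0,3), (1,1), (1,4), (2,2), (2,5)}; {(0,0), (0,3), (1,2), (1,5), (2,1), (2,4)}.
So G has 4 subgroups of order 6.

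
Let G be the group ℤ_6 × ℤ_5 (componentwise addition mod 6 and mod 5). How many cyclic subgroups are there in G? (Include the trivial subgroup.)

8

A cyclic subgroup of order d is generated by each of its φ(d) elements of order d, so the cyclic subgroups of order d number (#elements of order d)/φ(d).
Cyclic subgroups by order — order 1: 1; order 2: 1; order 3: 1; order 5: 1; order 6: 1; order 10: 1; order 15: 1; order 30: 1.
Total: 8.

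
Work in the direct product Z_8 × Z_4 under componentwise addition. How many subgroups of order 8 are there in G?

|G| = 32 and 8 | 32, so subgroups of order 8 are possible by Lagrange.
The subgroups of order 8 are: {(0,0), (0,1), (0,2), (0,3), (4,0), (4,1), (4,2), (4,3)}; {(0,0), (0,2), (2,0), (2,2), (4,0), (4,2), (6,0), (6,2)}; {(0,0), (0,2), (2,1), (2,3), (4,0), (4,2), (6,1), (6,3)}; {(0,0), (1,0), (2,0), (3,0), (4,0), (5,0), (6,0), (7,0)}; … (7 in all).
So G has 7 subgroups of order 8.

7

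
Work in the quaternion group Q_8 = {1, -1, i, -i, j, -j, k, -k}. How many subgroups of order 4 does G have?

3

|G| = 8 and 4 | 8, so subgroups of order 4 are possible by Lagrange.
The subgroups of order 4 are: {1, -1, i, -i}; {1, -1, j, -j}; {1, -1, k, -k}.
So G has 3 subgroups of order 4.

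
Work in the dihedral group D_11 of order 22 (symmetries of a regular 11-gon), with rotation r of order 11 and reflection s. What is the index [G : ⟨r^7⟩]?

2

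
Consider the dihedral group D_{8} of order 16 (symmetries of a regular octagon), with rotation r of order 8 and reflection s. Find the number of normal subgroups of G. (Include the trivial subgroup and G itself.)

7

G has 19 subgroups. Checking conjugation-invariance by order — order 1: 1/1 normal; order 2: 1/9 normal; order 4: 1/5 normal; order 8: 3/3 normal; order 16: 1/1 normal.
Total normal subgroups: 7.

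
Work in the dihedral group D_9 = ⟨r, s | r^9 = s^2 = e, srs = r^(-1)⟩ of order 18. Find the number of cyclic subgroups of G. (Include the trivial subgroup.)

Each element a generates a cyclic subgroup ⟨a⟩; distinct elements may generate the same one (a cyclic group of order d has φ(d) generators).
Cyclic subgroups by order — order 1: 1; order 2: 9; order 3: 1; order 9: 1.
Total: 12.

12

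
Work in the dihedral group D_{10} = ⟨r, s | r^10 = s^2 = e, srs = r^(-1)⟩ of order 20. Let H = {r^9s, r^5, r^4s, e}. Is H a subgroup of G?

|H| = 4 divides |G| = 20, consistent with Lagrange.
H contains the identity, every element's inverse is in H, and H is closed under ·: it is a subgroup.

Yes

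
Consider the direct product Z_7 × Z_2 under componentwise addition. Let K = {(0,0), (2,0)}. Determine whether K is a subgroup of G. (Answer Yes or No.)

(2,0) ∈ K but its inverse (5,0) ∉ K, so K is not a subgroup.

No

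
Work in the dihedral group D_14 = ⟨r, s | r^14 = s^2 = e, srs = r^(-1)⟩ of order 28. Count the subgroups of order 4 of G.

|G| = 28 and 4 | 28, so subgroups of order 4 are possible by Lagrange.
The subgroups of order 4 are: {e, r^7, r^3s, r^10s}; {e, r^7, r^4s, r^11s}; {e, r^7, r^5s, r^12s}; {e, r^7, r^6s, r^13s}; … (7 in all).
So G has 7 subgroups of order 4.

7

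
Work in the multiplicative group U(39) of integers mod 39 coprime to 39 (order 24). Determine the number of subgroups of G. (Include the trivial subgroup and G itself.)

|G| = 24, so by Lagrange every subgroup order divides 24. Divisors: 1, 2, 3, 4, 6, 8, 12, 24.
Subgroups by order — order 1: 1; order 2: 3; order 3: 1; order 4: 3; order 6: 3; order 8: 1; order 12: 3; order 24: 1.
Total: 1 + 3 + 1 + 3 + 3 + 1 + 3 + 1 = 16.

16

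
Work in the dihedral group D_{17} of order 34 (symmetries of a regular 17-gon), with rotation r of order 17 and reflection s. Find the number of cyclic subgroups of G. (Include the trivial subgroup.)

A cyclic subgroup of order d is generated by each of its φ(d) elements of order d, so the cyclic subgroups of order d number (#elements of order d)/φ(d).
Cyclic subgroups by order — order 1: 1; order 2: 17; order 17: 1.
Total: 19.

19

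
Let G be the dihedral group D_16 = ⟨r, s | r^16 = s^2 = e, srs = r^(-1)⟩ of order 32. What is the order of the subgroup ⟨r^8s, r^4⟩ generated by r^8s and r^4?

8

|⟨r^8s⟩| = 2 and |⟨r^4⟩| = 4, so |H| is a multiple of lcm(2, 4) = 4 and divides |G| = 32.
Closing under the operation: H = {e, r^4, r^8, r^12, s, r^4s, r^8s, r^12s}, so |H| = 8.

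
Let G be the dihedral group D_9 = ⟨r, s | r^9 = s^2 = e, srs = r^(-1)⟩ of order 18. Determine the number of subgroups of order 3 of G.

1

|G| = 18 and 3 | 18, so subgroups of order 3 are possible by Lagrange.
The subgroups of order 3 are: {e, r^3, r^6}.
So G has 1 subgroup of order 3.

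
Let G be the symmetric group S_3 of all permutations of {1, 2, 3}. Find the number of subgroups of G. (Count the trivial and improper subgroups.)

|G| = 6, so by Lagrange every subgroup order divides 6. Divisors: 1, 2, 3, 6.
Subgroups by order — order 1: 1; order 2: 3; order 3: 1; order 6: 1.
Total: 1 + 3 + 1 + 1 = 6.

6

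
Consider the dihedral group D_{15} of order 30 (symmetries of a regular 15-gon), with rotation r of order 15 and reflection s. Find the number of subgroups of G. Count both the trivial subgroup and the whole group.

|G| = 30, so by Lagrange every subgroup order divides 30. Divisors: 1, 2, 3, 5, 6, 10, 15, 30.
Subgroups by order — order 1: 1; order 2: 15; order 3: 1; order 5: 1; order 6: 5; order 10: 3; order 15: 1; order 30: 1.
Total: 1 + 15 + 1 + 1 + 5 + 3 + 1 + 1 = 28.

28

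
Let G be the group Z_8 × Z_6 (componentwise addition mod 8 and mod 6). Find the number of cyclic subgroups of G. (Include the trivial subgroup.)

16

Each element a generates a cyclic subgroup ⟨a⟩; distinct elements may generate the same one (a cyclic group of order d has φ(d) generators).
Cyclic subgroups by order — order 1: 1; order 2: 3; order 3: 1; order 4: 2; order 6: 3; order 8: 2; order 12: 2; order 24: 2.
Total: 16.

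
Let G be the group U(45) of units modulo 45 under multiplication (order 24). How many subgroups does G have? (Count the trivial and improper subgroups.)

16

|G| = 24, so by Lagrange every subgroup order divides 24. Divisors: 1, 2, 3, 4, 6, 8, 12, 24.
Subgroups by order — order 1: 1; order 2: 3; order 3: 1; order 4: 3; order 6: 3; order 8: 1; order 12: 3; order 24: 1.
Total: 1 + 3 + 1 + 3 + 3 + 1 + 3 + 1 = 16.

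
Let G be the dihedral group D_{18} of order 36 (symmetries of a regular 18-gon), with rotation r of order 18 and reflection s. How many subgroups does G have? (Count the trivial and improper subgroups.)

|G| = 36, so by Lagrange every subgroup order divides 36. Divisors: 1, 2, 3, 4, 6, 9, 12, 18, 36.
Subgroups by order — order 1: 1; order 2: 19; order 3: 1; order 4: 9; order 6: 7; order 9: 1; order 12: 3; order 18: 3; order 36: 1.
Total: 1 + 19 + 1 + 9 + 7 + 1 + 3 + 3 + 1 = 45.

45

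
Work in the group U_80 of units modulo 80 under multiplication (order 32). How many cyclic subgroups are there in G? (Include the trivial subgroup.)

Group the elements of G by the cyclic subgroup they generate; each cyclic subgroup of order d accounts for φ(d) elements.
Cyclic subgroups by order — order 1: 1; order 2: 7; order 4: 12.
Total: 20.

20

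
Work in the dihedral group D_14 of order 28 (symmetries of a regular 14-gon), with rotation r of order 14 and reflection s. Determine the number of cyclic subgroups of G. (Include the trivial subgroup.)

18

Group the elements of G by the cyclic subgroup they generate; each cyclic subgroup of order d accounts for φ(d) elements.
Cyclic subgroups by order — order 1: 1; order 2: 15; order 7: 1; order 14: 1.
Total: 18.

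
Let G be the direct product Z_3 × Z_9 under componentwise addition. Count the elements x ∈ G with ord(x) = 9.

18

An element (a,b) has order lcm(ord(a), ord(b)); count pairs with lcm equal to 9.
Enumerating gives 18 such elements.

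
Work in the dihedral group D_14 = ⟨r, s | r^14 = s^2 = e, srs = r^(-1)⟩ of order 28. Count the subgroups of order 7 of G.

1

|G| = 28 and 7 | 28, so subgroups of order 7 are possible by Lagrange.
The subgroups of order 7 are: {e, r^2, r^4, r^6, r^8, r^10, r^12}.
So G has 1 subgroup of order 7.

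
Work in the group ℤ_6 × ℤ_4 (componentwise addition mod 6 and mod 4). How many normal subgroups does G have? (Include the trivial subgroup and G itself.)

G is abelian, so every subgroup is normal.
G has 16 subgroups in total, hence 16 normal subgroups.

16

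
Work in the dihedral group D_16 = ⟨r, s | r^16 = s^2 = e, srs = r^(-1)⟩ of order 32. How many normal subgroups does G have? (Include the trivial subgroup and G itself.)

G has 36 subgroups. Checking conjugation-invariance by order — order 1: 1/1 normal; order 2: 1/17 normal; order 4: 1/9 normal; order 8: 1/5 normal; order 16: 3/3 normal; order 32: 1/1 normal.
Total normal subgroups: 8.

8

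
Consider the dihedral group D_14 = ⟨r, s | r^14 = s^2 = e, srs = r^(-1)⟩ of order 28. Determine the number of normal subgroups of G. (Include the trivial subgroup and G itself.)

7

G has 28 subgroups. Checking conjugation-invariance by order — order 1: 1/1 normal; order 2: 1/15 normal; order 4: 0/7 normal; order 7: 1/1 normal; order 14: 3/3 normal; order 28: 1/1 normal.
Total normal subgroups: 7.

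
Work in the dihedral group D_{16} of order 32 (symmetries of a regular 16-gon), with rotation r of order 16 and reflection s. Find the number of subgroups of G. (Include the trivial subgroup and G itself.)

36

|G| = 32, so by Lagrange every subgroup order divides 32. Divisors: 1, 2, 4, 8, 16, 32.
Subgroups by order — order 1: 1; order 2: 17; order 4: 9; order 8: 5; order 16: 3; order 32: 1.
Total: 1 + 17 + 9 + 5 + 3 + 1 = 36.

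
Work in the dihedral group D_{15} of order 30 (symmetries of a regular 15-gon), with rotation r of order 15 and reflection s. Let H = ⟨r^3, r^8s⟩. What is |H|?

10

|⟨r^3⟩| = 5 and |⟨r^8s⟩| = 2, so |H| is a multiple of lcm(5, 2) = 10 and divides |G| = 30.
Closing under the operation: H = {e, r^3, r^6, r^9, r^12, r^2s, r^5s, r^8s, r^11s, r^14s}, so |H| = 10.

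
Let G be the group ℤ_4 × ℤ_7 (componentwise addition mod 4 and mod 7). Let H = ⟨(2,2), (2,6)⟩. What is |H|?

|⟨(2,2)⟩| = 14 and |⟨(2,6)⟩| = 14, so |H| is a multiple of lcm(14, 14) = 14 and divides |G| = 28.
Closing under the operation: H = {(0,0), (0,1), (0,2), (0,3), (0,4), (0,5), (0,6), (2,0), (2,1), (2,2), (2,3), (2,4), (2,5), (2,6)}, so |H| = 14.

14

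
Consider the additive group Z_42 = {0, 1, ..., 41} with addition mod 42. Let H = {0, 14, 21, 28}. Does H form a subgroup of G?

No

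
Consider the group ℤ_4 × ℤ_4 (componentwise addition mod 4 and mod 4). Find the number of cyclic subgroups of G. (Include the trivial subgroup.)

10

Each element a generates a cyclic subgroup ⟨a⟩; distinct elements may generate the same one (a cyclic group of order d has φ(d) generators).
Cyclic subgroups by order — order 1: 1; order 2: 3; order 4: 6.
Total: 10.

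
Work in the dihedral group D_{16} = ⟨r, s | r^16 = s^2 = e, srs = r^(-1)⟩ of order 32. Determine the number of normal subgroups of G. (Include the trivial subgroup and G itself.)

8

G has 36 subgroups. Checking conjugation-invariance by order — order 1: 1/1 normal; order 2: 1/17 normal; order 4: 1/9 normal; order 8: 1/5 normal; order 16: 3/3 normal; order 32: 1/1 normal.
Total normal subgroups: 8.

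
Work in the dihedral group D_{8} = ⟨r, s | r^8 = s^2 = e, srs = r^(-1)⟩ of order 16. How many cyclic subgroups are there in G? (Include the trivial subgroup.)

A cyclic subgroup of order d is generated by each of its φ(d) elements of order d, so the cyclic subgroups of order d number (#elements of order d)/φ(d).
Cyclic subgroups by order — order 1: 1; order 2: 9; order 4: 1; order 8: 1.
Total: 12.

12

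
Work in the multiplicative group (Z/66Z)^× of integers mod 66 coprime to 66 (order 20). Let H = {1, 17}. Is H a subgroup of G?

No

17 ∈ H but its inverse 35 ∉ H, so H is not a subgroup.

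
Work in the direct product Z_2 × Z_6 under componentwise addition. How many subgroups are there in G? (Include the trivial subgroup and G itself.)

10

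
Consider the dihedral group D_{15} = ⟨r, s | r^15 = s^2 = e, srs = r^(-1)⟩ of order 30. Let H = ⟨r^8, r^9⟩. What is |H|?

|⟨r^8⟩| = 15 and |⟨r^9⟩| = 5, so |H| is a multiple of lcm(15, 5) = 15 and divides |G| = 30.
Closing under the operation: H = {e, r, r^2, r^3, r^4, r^5, r^6, r^7, r^8, r^9, r^10, r^11, r^12, r^13, r^14}, so |H| = 15.

15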